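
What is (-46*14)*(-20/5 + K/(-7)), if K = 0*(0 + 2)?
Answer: 2576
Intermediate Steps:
K = 0 (K = 0*2 = 0)
(-46*14)*(-20/5 + K/(-7)) = (-46*14)*(-20/5 + 0/(-7)) = -644*(-20*1/5 + 0*(-1/7)) = -644*(-4 + 0) = -644*(-4) = 2576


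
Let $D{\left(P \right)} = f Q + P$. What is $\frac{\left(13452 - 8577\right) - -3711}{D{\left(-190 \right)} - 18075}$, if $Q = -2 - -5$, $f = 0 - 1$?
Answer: $- \frac{4293}{9134} \approx -0.47$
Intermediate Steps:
$f = -1$
$Q = 3$ ($Q = -2 + 5 = 3$)
$D{\left(P \right)} = -3 + P$ ($D{\left(P \right)} = \left(-1\right) 3 + P = -3 + P$)
$\frac{\left(13452 - 8577\right) - -3711}{D{\left(-190 \right)} - 18075} = \frac{\left(13452 - 8577\right) - -3711}{\left(-3 - 190\right) - 18075} = \frac{4875 + 3711}{-193 - 18075} = \frac{8586}{-18268} = 8586 \left(- \frac{1}{18268}\right) = - \frac{4293}{9134}$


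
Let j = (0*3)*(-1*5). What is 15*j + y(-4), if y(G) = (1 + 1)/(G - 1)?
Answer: -⅖ ≈ -0.40000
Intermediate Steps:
j = 0 (j = 0*(-5) = 0)
y(G) = 2/(-1 + G)
15*j + y(-4) = 15*0 + 2/(-1 - 4) = 0 + 2/(-5) = 0 + 2*(-⅕) = 0 - ⅖ = -⅖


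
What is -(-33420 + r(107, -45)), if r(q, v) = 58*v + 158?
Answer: 35872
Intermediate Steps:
r(q, v) = 158 + 58*v
-(-33420 + r(107, -45)) = -(-33420 + (158 + 58*(-45))) = -(-33420 + (158 - 2610)) = -(-33420 - 2452) = -1*(-35872) = 35872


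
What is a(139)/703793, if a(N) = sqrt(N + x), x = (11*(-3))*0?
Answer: sqrt(139)/703793 ≈ 1.6752e-5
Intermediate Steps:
x = 0 (x = -33*0 = 0)
a(N) = sqrt(N) (a(N) = sqrt(N + 0) = sqrt(N))
a(139)/703793 = sqrt(139)/703793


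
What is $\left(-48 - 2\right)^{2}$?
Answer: $2500$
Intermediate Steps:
$\left(-48 - 2\right)^{2} = \left(-50\right)^{2} = 2500$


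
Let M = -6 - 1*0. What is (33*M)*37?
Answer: -7326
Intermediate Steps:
M = -6 (M = -6 + 0 = -6)
(33*M)*37 = (33*(-6))*37 = -198*37 = -7326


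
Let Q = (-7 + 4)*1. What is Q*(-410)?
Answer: 1230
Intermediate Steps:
Q = -3 (Q = -3*1 = -3)
Q*(-410) = -3*(-410) = 1230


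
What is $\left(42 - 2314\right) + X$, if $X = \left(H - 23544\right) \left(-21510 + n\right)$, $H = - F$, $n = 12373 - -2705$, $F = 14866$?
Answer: $247050848$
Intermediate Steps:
$n = 15078$ ($n = 12373 + 2705 = 15078$)
$H = -14866$ ($H = \left(-1\right) 14866 = -14866$)
$X = 247053120$ ($X = \left(-14866 - 23544\right) \left(-21510 + 15078\right) = \left(-38410\right) \left(-6432\right) = 247053120$)
$\left(42 - 2314\right) + X = \left(42 - 2314\right) + 247053120 = -2272 + 247053120 = 247050848$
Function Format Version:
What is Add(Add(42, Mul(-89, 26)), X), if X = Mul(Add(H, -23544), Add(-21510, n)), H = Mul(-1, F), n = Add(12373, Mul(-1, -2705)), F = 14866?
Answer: 247050848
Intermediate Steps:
n = 15078 (n = Add(12373, 2705) = 15078)
H = -14866 (H = Mul(-1, 14866) = -14866)
X = 247053120 (X = Mul(Add(-14866, -23544), Add(-21510, 15078)) = Mul(-38410, -6432) = 247053120)
Add(Add(42, Mul(-89, 26)), X) = Add(Add(42, Mul(-89, 26)), 247053120) = Add(Add(42, -2314), 247053120) = Add(-2272, 247053120) = 247050848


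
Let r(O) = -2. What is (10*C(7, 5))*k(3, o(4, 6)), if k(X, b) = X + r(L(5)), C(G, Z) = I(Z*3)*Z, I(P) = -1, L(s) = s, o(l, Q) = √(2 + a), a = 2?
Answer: -50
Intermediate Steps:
o(l, Q) = 2 (o(l, Q) = √(2 + 2) = √4 = 2)
C(G, Z) = -Z
k(X, b) = -2 + X (k(X, b) = X - 2 = -2 + X)
(10*C(7, 5))*k(3, o(4, 6)) = (10*(-1*5))*(-2 + 3) = (10*(-5))*1 = -50*1 = -50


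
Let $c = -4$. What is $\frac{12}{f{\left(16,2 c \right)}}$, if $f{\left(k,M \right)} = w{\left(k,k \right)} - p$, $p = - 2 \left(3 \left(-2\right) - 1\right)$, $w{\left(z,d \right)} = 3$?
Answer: $- \frac{12}{11} \approx -1.0909$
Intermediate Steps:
$p = 14$ ($p = - 2 \left(-6 - 1\right) = \left(-2\right) \left(-7\right) = 14$)
$f{\left(k,M \right)} = -11$ ($f{\left(k,M \right)} = 3 - 14 = -11$)
$\frac{12}{f{\left(16,2 c \right)}} = \frac{12}{-11} = 12 \left(- \frac{1}{11}\right) = - \frac{12}{11}$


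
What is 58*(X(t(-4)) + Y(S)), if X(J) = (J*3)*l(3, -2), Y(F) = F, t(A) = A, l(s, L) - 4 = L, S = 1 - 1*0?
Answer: -1334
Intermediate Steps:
S = 1 (S = 1 + 0 = 1)
l(s, L) = 4 + L
X(J) = 6*J (X(J) = (J*3)*(4 - 2) = (3*J)*2 = 6*J)
58*(X(t(-4)) + Y(S)) = 58*(6*(-4) + 1) = 58*(-24 + 1) = 58*(-23) = -1334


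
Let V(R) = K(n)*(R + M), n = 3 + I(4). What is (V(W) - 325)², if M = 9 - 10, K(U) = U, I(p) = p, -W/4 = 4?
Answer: 197136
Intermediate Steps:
W = -16 (W = -4*4 = -16)
n = 7 (n = 3 + 4 = 7)
M = -1
V(R) = -7 + 7*R (V(R) = 7*(R - 1) = 7*(-1 + R) = -7 + 7*R)
(V(W) - 325)² = ((-7 + 7*(-16)) - 325)² = ((-7 - 112) - 325)² = (-119 - 325)² = (-444)² = 197136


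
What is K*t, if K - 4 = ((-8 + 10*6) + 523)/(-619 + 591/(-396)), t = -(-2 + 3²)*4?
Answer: -1409632/16381 ≈ -86.053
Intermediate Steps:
t = -28 (t = -(-2 + 9)*4 = -7*4 = -1*28 = -28)
K = 50344/16381 (K = 4 + ((-8 + 10*6) + 523)/(-619 + 591/(-396)) = 4 + ((-8 + 60) + 523)/(-619 + 591*(-1/396)) = 4 + (52 + 523)/(-619 - 197/132) = 4 + 575/(-81905/132) = 4 + 575*(-132/81905) = 4 - 15180/16381 = 50344/16381 ≈ 3.0733)
K*t = (50344/16381)*(-28) = -1409632/16381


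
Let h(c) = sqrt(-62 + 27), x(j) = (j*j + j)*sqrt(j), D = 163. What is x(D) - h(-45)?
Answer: 26732*sqrt(163) - I*sqrt(35) ≈ 3.4129e+5 - 5.9161*I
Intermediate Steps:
x(j) = sqrt(j)*(j + j**2) (x(j) = (j**2 + j)*sqrt(j) = (j + j**2)*sqrt(j) = sqrt(j)*(j + j**2))
h(c) = I*sqrt(35) (h(c) = sqrt(-35) = I*sqrt(35))
x(D) - h(-45) = 163**(3/2)*(1 + 163) - I*sqrt(35) = (163*sqrt(163))*164 - I*sqrt(35) = 26732*sqrt(163) - I*sqrt(35)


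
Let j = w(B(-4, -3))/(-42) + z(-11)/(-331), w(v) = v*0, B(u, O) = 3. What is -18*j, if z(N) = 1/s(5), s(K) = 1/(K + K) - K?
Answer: -180/16219 ≈ -0.011098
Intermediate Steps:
s(K) = 1/(2*K) - K
w(v) = 0
z(N) = -10/49 (z(N) = 1/((½)/5 - 1*5) = 1/((½)*(⅕) - 5) = 1/(⅒ - 5) = 1/(-49/10) = -10/49)
j = 10/16219 (j = 0/(-42) - 10/49/(-331) = 0*(-1/42) - 10/49*(-1/331) = 0 + 10/16219 = 10/16219 ≈ 0.00061656)
-18*j = -18*10/16219 = -180/16219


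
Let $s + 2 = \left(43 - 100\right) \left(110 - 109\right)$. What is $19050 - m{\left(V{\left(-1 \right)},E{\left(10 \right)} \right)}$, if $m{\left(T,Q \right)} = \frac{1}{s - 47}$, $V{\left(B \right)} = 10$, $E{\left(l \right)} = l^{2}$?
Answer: $\frac{2019301}{106} \approx 19050.0$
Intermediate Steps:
$s = -59$ ($s = -2 + \left(43 - 100\right) \left(110 - 109\right) = -2 - 57 = -59$)
$m{\left(T,Q \right)} = - \frac{1}{106}$ ($m{\left(T,Q \right)} = \frac{1}{-59 - 47} = \frac{1}{-106} = - \frac{1}{106}$)
$19050 - m{\left(V{\left(-1 \right)},E{\left(10 \right)} \right)} = 19050 - - \frac{1}{106} = 19050 + \frac{1}{106} = \frac{2019301}{106}$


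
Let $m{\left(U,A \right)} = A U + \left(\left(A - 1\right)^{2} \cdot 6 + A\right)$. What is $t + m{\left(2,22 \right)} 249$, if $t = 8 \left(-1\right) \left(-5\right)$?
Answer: $675328$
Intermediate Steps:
$m{\left(U,A \right)} = A + 6 \left(-1 + A\right)^{2} + A U$ ($m{\left(U,A \right)} = A U + \left(\left(-1 + A\right)^{2} \cdot 6 + A\right) = A U + \left(6 \left(-1 + A\right)^{2} + A\right) = A U + \left(A + 6 \left(-1 + A\right)^{2}\right) = A + 6 \left(-1 + A\right)^{2} + A U$)
$t = 40$ ($t = \left(-8\right) \left(-5\right) = 40$)
$t + m{\left(2,22 \right)} 249 = 40 + \left(22 + 6 \left(-1 + 22\right)^{2} + 22 \cdot 2\right) 249 = 40 + \left(22 + 6 \cdot 21^{2} + 44\right) 249 = 40 + \left(22 + 6 \cdot 441 + 44\right) 249 = 40 + \left(22 + 2646 + 44\right) 249 = 40 + 2712 \cdot 249 = 40 + 675288 = 675328$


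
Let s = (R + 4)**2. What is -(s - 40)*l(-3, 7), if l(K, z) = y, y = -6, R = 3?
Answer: 54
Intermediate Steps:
l(K, z) = -6
s = 49 (s = (3 + 4)**2 = 7**2 = 49)
-(s - 40)*l(-3, 7) = -(49 - 40)*(-6) = -9*(-6) = -1*(-54) = 54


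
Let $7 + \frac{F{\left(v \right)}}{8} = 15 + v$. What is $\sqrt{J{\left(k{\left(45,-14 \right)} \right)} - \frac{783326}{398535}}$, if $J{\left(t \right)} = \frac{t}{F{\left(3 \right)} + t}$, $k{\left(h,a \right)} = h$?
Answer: $\frac{i \sqrt{172065324585}}{325185} \approx 1.2756 i$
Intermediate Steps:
$F{\left(v \right)} = 64 + 8 v$ ($F{\left(v \right)} = -56 + 8 \left(15 + v\right) = -56 + \left(120 + 8 v\right) = 64 + 8 v$)
$J{\left(t \right)} = \frac{t}{88 + t}$ ($J{\left(t \right)} = \frac{t}{\left(64 + 8 \cdot 3\right) + t} = \frac{t}{\left(64 + 24\right) + t} = \frac{t}{88 + t}$)
$\sqrt{J{\left(k{\left(45,-14 \right)} \right)} - \frac{783326}{398535}} = \sqrt{\frac{45}{88 + 45} - \frac{783326}{398535}} = \sqrt{\frac{45}{133} - \frac{783326}{398535}} = \sqrt{- \frac{86248283}{53005155}} = \frac{i \sqrt{172065324585}}{325185}$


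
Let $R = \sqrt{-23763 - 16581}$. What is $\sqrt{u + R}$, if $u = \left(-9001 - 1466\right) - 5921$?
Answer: $\sqrt{-16388 + 82 i \sqrt{6}} \approx 0.7845 + 128.02 i$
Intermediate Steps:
$R = 82 i \sqrt{6}$ ($R = \sqrt{-23763 - 16581} = \sqrt{-40344} = 82 i \sqrt{6} \approx 200.86 i$)
$u = -16388$ ($u = -10467 - 5921 = -16388$)
$\sqrt{u + R} = \sqrt{-16388 + 82 i \sqrt{6}}$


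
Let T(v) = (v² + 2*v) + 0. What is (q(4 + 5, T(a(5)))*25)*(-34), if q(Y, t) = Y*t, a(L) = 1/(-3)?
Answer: 4250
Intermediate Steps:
a(L) = -⅓
T(v) = v² + 2*v
(q(4 + 5, T(a(5)))*25)*(-34) = (((4 + 5)*(-(2 - ⅓)/3))*25)*(-34) = ((9*(-⅓*5/3))*25)*(-34) = ((9*(-5/9))*25)*(-34) = -5*25*(-34) = -125*(-34) = 4250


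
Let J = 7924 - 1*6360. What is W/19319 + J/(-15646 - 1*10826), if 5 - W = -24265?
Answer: 153065131/127853142 ≈ 1.1972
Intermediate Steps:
W = 24270 (W = 5 - 1*(-24265) = 5 + 24265 = 24270)
J = 1564 (J = 7924 - 6360 = 1564)
W/19319 + J/(-15646 - 1*10826) = 24270/19319 + 1564/(-15646 - 1*10826) = 24270*(1/19319) + 1564/(-15646 - 10826) = 24270/19319 + 1564/(-26472) = 24270/19319 + 1564*(-1/26472) = 24270/19319 - 391/6618 = 153065131/127853142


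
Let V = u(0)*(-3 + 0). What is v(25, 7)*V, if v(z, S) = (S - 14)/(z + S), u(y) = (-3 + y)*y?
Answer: 0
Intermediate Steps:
u(y) = y*(-3 + y)
v(z, S) = (-14 + S)/(S + z)
V = 0 (V = (0*(-3 + 0))*(-3 + 0) = (0*(-3))*(-3) = 0*(-3) = 0)
v(25, 7)*V = ((-14 + 7)/(7 + 25))*0 = (-7/32)*0 = ((1/32)*(-7))*0 = -7/32*0 = 0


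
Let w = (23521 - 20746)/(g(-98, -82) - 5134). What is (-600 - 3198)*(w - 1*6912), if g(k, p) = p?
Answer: 68469901533/2608 ≈ 2.6254e+7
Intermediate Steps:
w = -2775/5216 (w = (23521 - 20746)/(-82 - 5134) = 2775/(-5216) = 2775*(-1/5216) = -2775/5216 ≈ -0.53202)
(-600 - 3198)*(w - 1*6912) = (-600 - 3198)*(-2775/5216 - 1*6912) = -3798*(-2775/5216 - 6912) = -3798*(-36055767/5216) = 68469901533/2608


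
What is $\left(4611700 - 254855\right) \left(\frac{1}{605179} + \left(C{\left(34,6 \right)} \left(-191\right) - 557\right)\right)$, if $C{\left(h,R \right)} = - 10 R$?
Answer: $\frac{28747625010437110}{605179} \approx 4.7503 \cdot 10^{10}$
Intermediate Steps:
$\left(4611700 - 254855\right) \left(\frac{1}{605179} + \left(C{\left(34,6 \right)} \left(-191\right) - 557\right)\right) = \left(4611700 - 254855\right) \left(\frac{1}{605179} - \left(557 - \left(-10\right) 6 \left(-191\right)\right)\right) = 4356845 \left(\frac{1}{605179} - -10903\right) = 4356845 \left(\frac{1}{605179} + \left(11460 - 557\right)\right) = 4356845 \left(\frac{1}{605179} + 10903\right) = 4356845 \cdot \frac{6598266638}{605179} = \frac{28747625010437110}{605179}$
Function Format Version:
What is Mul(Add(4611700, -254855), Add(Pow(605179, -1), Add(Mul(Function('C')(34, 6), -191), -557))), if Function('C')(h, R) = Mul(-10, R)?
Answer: Rational(28747625010437110, 605179) ≈ 4.7503e+10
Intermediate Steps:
Mul(Add(4611700, -254855), Add(Pow(605179, -1), Add(Mul(Function('C')(34, 6), -191), -557))) = Mul(Add(4611700, -254855), Add(Pow(605179, -1), Add(Mul(Mul(-10, 6), -191), -557))) = Mul(4356845, Add(Rational(1, 605179), Add(Mul(-60, -191), -557))) = Mul(4356845, Add(Rational(1, 605179), Add(11460, -557))) = Mul(4356845, Add(Rational(1, 605179), 10903)) = Mul(4356845, Rational(6598266638, 605179)) = Rational(28747625010437110, 605179)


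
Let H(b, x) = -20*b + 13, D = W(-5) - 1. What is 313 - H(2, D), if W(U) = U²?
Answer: 340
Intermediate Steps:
D = 24 (D = (-5)² - 1 = 25 - 1 = 24)
H(b, x) = 13 - 20*b
313 - H(2, D) = 313 - (13 - 20*2) = 313 - (13 - 40) = 313 - 1*(-27) = 313 + 27 = 340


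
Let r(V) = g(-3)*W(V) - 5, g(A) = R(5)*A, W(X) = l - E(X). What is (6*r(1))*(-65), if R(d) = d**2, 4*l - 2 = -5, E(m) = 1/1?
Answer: -98475/2 ≈ -49238.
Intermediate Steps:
E(m) = 1
l = -3/4 (l = 1/2 + (1/4)*(-5) = 1/2 - 5/4 = -3/4 ≈ -0.75000)
W(X) = -7/4 (W(X) = -3/4 - 1*1 = -3/4 - 1 = -7/4)
g(A) = 25*A (g(A) = 5**2*A = 25*A)
r(V) = 505/4 (r(V) = (25*(-3))*(-7/4) - 5 = -75*(-7/4) - 5 = 525/4 - 5 = 505/4)
(6*r(1))*(-65) = (6*(505/4))*(-65) = (1515/2)*(-65) = -98475/2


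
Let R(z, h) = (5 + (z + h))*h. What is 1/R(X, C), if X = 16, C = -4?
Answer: -1/68 ≈ -0.014706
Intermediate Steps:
R(z, h) = h*(5 + h + z) (R(z, h) = (5 + (h + z))*h = (5 + h + z)*h = h*(5 + h + z))
1/R(X, C) = 1/(-4*(5 - 4 + 16)) = 1/(-4*17) = 1/(-68) = -1/68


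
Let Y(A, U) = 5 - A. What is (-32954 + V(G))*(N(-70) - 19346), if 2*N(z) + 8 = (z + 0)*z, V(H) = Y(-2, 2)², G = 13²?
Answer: 556094500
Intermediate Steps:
G = 169
V(H) = 49 (V(H) = (5 - 1*(-2))² = (5 + 2)² = 7² = 49)
N(z) = -4 + z²/2 (N(z) = -4 + ((z + 0)*z)/2 = -4 + (z*z)/2 = -4 + z²/2)
(-32954 + V(G))*(N(-70) - 19346) = (-32954 + 49)*((-4 + (½)*(-70)²) - 19346) = -32905*((-4 + (½)*4900) - 19346) = -32905*((-4 + 2450) - 19346) = -32905*(2446 - 19346) = -32905*(-16900) = 556094500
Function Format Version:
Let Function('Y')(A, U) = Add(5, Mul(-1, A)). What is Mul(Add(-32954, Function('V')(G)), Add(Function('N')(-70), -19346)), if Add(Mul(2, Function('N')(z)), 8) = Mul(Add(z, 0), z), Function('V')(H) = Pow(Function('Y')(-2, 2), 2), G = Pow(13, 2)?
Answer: 556094500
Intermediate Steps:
G = 169
Function('V')(H) = 49 (Function('V')(H) = Pow(Add(5, Mul(-1, -2)), 2) = Pow(Add(5, 2), 2) = Pow(7, 2) = 49)
Function('N')(z) = Add(-4, Mul(Rational(1, 2), Pow(z, 2))) (Function('N')(z) = Add(-4, Mul(Rational(1, 2), Mul(Add(z, 0), z))) = Add(-4, Mul(Rational(1, 2), Mul(z, z))) = Add(-4, Mul(Rational(1, 2), Pow(z, 2))))
Mul(Add(-32954, Function('V')(G)), Add(Function('N')(-70), -19346)) = Mul(Add(-32954, 49), Add(Add(-4, Mul(Rational(1, 2), Pow(-70, 2))), -19346)) = Mul(-32905, Add(Add(-4, Mul(Rational(1, 2), 4900)), -19346)) = Mul(-32905, Add(Add(-4, 2450), -19346)) = Mul(-32905, Add(2446, -19346)) = Mul(-32905, -16900) = 556094500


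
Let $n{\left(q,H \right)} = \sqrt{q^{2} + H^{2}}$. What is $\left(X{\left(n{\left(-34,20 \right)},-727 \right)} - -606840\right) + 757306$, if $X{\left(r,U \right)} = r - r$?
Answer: $1364146$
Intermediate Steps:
$n{\left(q,H \right)} = \sqrt{H^{2} + q^{2}}$
$X{\left(r,U \right)} = 0$
$\left(X{\left(n{\left(-34,20 \right)},-727 \right)} - -606840\right) + 757306 = \left(0 - -606840\right) + 757306 = \left(0 + 606840\right) + 757306 = 606840 + 757306 = 1364146$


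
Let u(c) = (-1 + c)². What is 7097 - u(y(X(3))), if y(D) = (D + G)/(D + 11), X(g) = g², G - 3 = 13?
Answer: 113551/16 ≈ 7096.9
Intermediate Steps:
G = 16 (G = 3 + 13 = 16)
y(D) = (16 + D)/(11 + D) (y(D) = (D + 16)/(D + 11) = (16 + D)/(11 + D))
7097 - u(y(X(3))) = 7097 - (-1 + (16 + 3²)/(11 + 3²))² = 7097 - (-1 + (16 + 9)/(11 + 9))² = 7097 - (-1 + 25/20)² = 7097 - (-1 + (1/20)*25)² = 7097 - (-1 + 5/4)² = 7097 - (¼)² = 7097 - 1*1/16 = 7097 - 1/16 = 113551/16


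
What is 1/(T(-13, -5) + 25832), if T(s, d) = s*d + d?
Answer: 1/25892 ≈ 3.8622e-5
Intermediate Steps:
T(s, d) = d + d*s (T(s, d) = d*s + d = d + d*s)
1/(T(-13, -5) + 25832) = 1/(-5*(1 - 13) + 25832) = 1/(-5*(-12) + 25832) = 1/(60 + 25832) = 1/25892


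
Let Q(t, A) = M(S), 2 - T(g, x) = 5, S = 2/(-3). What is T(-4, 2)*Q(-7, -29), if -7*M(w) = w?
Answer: -2/7 ≈ -0.28571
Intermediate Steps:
S = -⅔ (S = 2*(-⅓) = -⅔ ≈ -0.66667)
M(w) = -w/7
T(g, x) = -3 (T(g, x) = 2 - 1*5 = 2 - 5 = -3)
Q(t, A) = 2/21 (Q(t, A) = -⅐*(-⅔) = 2/21)
T(-4, 2)*Q(-7, -29) = -3*2/21 = -2/7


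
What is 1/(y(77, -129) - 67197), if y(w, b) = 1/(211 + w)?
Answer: -288/19352735 ≈ -1.4882e-5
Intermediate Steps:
1/(y(77, -129) - 67197) = 1/(1/(211 + 77) - 67197) = 1/(1/288 - 67197) = 1/(-19352735/288) = -288/19352735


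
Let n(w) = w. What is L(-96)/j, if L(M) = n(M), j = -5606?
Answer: 48/2803 ≈ 0.017125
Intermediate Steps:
L(M) = M
L(-96)/j = -96/(-5606) = -96*(-1/5606) = 48/2803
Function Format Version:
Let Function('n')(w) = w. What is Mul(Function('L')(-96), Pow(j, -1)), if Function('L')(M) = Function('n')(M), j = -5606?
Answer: Rational(48, 2803) ≈ 0.017125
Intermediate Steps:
Function('L')(M) = M
Mul(Function('L')(-96), Pow(j, -1)) = Mul(-96, Pow(-5606, -1)) = Mul(-96, Rational(-1, 5606)) = Rational(48, 2803)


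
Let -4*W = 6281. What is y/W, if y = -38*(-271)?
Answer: -41192/6281 ≈ -6.5582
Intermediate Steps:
y = 10298
W = -6281/4 (W = -¼*6281 = -6281/4 ≈ -1570.3)
y/W = 10298/(-6281/4) = 10298*(-4/6281) = -41192/6281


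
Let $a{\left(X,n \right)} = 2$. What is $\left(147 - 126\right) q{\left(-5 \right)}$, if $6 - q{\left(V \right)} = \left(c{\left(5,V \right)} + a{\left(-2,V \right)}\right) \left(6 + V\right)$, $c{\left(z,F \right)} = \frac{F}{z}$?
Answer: $105$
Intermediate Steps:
$q{\left(V \right)} = 6 - \left(2 + \frac{V}{5}\right) \left(6 + V\right)$ ($q{\left(V \right)} = 6 - \left(\frac{V}{5} + 2\right) \left(6 + V\right) = 6 - \left(2 + \frac{V}{5}\right) \left(6 + V\right)$)
$\left(147 - 126\right) q{\left(-5 \right)} = \left(147 - 126\right) \left(-6 - -16 - \frac{\left(-5\right)^{2}}{5}\right) = 21 \left(-6 + 16 - 5\right) = 21 \cdot 5 = 105$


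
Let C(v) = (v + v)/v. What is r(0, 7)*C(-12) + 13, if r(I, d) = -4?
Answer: 5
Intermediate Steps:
C(v) = 2 (C(v) = (2*v)/v = 2)
r(0, 7)*C(-12) + 13 = -4*2 + 13 = -8 + 13 = 5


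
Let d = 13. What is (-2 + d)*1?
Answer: 11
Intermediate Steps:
(-2 + d)*1 = (-2 + 13)*1 = 11*1 = 11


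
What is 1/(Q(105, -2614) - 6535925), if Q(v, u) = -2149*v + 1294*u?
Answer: -1/10144086 ≈ -9.8580e-8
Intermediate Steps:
1/(Q(105, -2614) - 6535925) = 1/((-2149*105 + 1294*(-2614)) - 6535925) = 1/((-225645 - 3382516) - 6535925) = 1/(-3608161 - 6535925) = 1/(-10144086) = -1/10144086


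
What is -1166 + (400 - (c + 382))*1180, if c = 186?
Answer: -199406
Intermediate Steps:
-1166 + (400 - (c + 382))*1180 = -1166 + (400 - (186 + 382))*1180 = -1166 + (400 - 1*568)*1180 = -1166 + (400 - 568)*1180 = -1166 - 168*1180 = -1166 - 198240 = -199406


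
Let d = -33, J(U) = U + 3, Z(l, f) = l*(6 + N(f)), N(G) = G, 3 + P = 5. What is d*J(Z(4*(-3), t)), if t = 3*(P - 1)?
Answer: 3465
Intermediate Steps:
P = 2 (P = -3 + 5 = 2)
t = 3 (t = 3*(2 - 1) = 3*1 = 3)
Z(l, f) = l*(6 + f)
J(U) = 3 + U
d*J(Z(4*(-3), t)) = -33*(3 + (4*(-3))*(6 + 3)) = -33*(3 - 12*9) = -33*(3 - 108) = -33*(-105) = 3465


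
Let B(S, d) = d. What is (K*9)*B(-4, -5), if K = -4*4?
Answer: 720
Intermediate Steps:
K = -16
(K*9)*B(-4, -5) = -16*9*(-5) = -144*(-5) = 720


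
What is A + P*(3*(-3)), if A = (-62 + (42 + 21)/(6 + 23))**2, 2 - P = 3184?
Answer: 27094783/841 ≈ 32217.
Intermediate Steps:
P = -3182 (P = 2 - 1*3184 = 2 - 3184 = -3182)
A = 3010225/841 (A = (-62 + 63/29)**2 = (-1735/29)**2 = 3010225/841 ≈ 3579.3)
A + P*(3*(-3)) = 3010225/841 - 9546*(-3) = 3010225/841 - 3182*(-9) = 3010225/841 + 28638 = 27094783/841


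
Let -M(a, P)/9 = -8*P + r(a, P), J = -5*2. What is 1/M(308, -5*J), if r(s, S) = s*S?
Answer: -1/135000 ≈ -7.4074e-6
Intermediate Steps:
J = -10
r(s, S) = S*s
M(a, P) = 72*P - 9*P*a (M(a, P) = -9*(-8*P + P*a) = 72*P - 9*P*a)
1/M(308, -5*J) = 1/(9*(-5*(-10))*(8 - 1*308)) = 1/(9*50*(8 - 308)) = 1/(9*50*(-300)) = 1/(-135000) = -1/135000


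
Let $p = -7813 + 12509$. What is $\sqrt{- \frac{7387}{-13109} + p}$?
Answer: $\frac{\sqrt{807085093359}}{13109} \approx 68.531$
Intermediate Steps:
$p = 4696$
$\sqrt{- \frac{7387}{-13109} + p} = \sqrt{- \frac{7387}{-13109} + 4696} = \sqrt{\left(-7387\right) \left(- \frac{1}{13109}\right) + 4696} = \sqrt{\frac{7387}{13109} + 4696} = \sqrt{\frac{61567251}{13109}} = \frac{\sqrt{807085093359}}{13109}$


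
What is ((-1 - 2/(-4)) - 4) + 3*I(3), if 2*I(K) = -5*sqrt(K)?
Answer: -9/2 - 15*sqrt(3)/2 ≈ -17.490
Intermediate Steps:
I(K) = -5*sqrt(K)/2 (I(K) = (-5*sqrt(K))/2 = -5*sqrt(K)/2)
((-1 - 2/(-4)) - 4) + 3*I(3) = ((-1 - 2/(-4)) - 4) + 3*(-5*sqrt(3)/2) = ((-1 - 2*(-1/4)) - 4) - 15*sqrt(3)/2 = ((-1 + 1/2) - 4) - 15*sqrt(3)/2 = (-1/2 - 4) - 15*sqrt(3)/2 = -9/2 - 15*sqrt(3)/2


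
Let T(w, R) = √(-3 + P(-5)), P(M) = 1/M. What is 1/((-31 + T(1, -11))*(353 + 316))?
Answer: -155/3225249 - 4*I*√5/3225249 ≈ -4.8058e-5 - 2.7732e-6*I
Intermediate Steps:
T(w, R) = 4*I*√5/5 (T(w, R) = √(-3 + 1/(-5)) = √(-3 - ⅕) = √(-16/5) = 4*I*√5/5)
1/((-31 + T(1, -11))*(353 + 316)) = 1/((-31 + 4*I*√5/5)*(353 + 316)) = 1/((-31 + 4*I*√5/5)*669) = 1/(-20739 + 2676*I*√5/5)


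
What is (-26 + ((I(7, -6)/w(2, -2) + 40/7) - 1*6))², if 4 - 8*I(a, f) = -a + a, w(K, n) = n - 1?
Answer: 1234321/1764 ≈ 699.73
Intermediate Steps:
w(K, n) = -1 + n
I(a, f) = ½ (I(a, f) = ½ - (-a + a)/8 = ½ - ⅛*0 = ½ + 0 = ½)
(-26 + ((I(7, -6)/w(2, -2) + 40/7) - 1*6))² = (-26 + ((1/(2*(-1 - 2)) + 40/7) - 1*6))² = (-26 + (((½)/(-3) + 40*(⅐)) - 6))² = (-26 + (((½)*(-⅓) + 40/7) - 6))² = (-26 + ((-⅙ + 40/7) - 6))² = (-26 + (233/42 - 6))² = (-26 - 19/42)² = (-1111/42)² = 1234321/1764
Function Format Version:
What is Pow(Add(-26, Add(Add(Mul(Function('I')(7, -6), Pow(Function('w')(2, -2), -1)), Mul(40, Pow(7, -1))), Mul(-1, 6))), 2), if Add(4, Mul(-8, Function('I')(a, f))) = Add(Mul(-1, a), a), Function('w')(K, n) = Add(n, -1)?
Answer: Rational(1234321, 1764) ≈ 699.73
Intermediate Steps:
Function('w')(K, n) = Add(-1, n)
Function('I')(a, f) = Rational(1, 2) (Function('I')(a, f) = Add(Rational(1, 2), Mul(Rational(-1, 8), Add(Mul(-1, a), a))) = Add(Rational(1, 2), Mul(Rational(-1, 8), 0)) = Add(Rational(1, 2), 0) = Rational(1, 2))
Pow(Add(-26, Add(Add(Mul(Function('I')(7, -6), Pow(Function('w')(2, -2), -1)), Mul(40, Pow(7, -1))), Mul(-1, 6))), 2) = Pow(Add(-26, Add(Add(Mul(Rational(1, 2), Pow(Add(-1, -2), -1)), Mul(40, Pow(7, -1))), Mul(-1, 6))), 2) = Pow(Add(-26, Add(Add(Mul(Rational(1, 2), Pow(-3, -1)), Mul(40, Rational(1, 7))), -6)), 2) = Pow(Add(-26, Add(Add(Mul(Rational(1, 2), Rational(-1, 3)), Rational(40, 7)), -6)), 2) = Pow(Add(-26, Add(Add(Rational(-1, 6), Rational(40, 7)), -6)), 2) = Pow(Add(-26, Add(Rational(233, 42), -6)), 2) = Pow(Add(-26, Rational(-19, 42)), 2) = Pow(Rational(-1111, 42), 2) = Rational(1234321, 1764)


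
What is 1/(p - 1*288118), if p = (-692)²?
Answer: 1/190746 ≈ 5.2426e-6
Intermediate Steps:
p = 478864
1/(p - 1*288118) = 1/(478864 - 1*288118) = 1/(478864 - 288118) = 1/190746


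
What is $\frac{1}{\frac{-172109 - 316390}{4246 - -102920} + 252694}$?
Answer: $\frac{35722}{9026572235} \approx 3.9574 \cdot 10^{-6}$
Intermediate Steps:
$\frac{1}{\frac{-172109 - 316390}{4246 - -102920} + 252694} = \frac{1}{- \frac{488499}{4246 + 102920} + 252694} = \frac{1}{- \frac{488499}{107166} + 252694} = \frac{1}{\left(-488499\right) \frac{1}{107166} + 252694} = \frac{1}{- \frac{162833}{35722} + 252694} = \frac{1}{\frac{9026572235}{35722}} = \frac{35722}{9026572235}$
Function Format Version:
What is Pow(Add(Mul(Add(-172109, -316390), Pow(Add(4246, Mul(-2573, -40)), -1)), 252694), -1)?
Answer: Rational(35722, 9026572235) ≈ 3.9574e-6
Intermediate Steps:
Pow(Add(Mul(Add(-172109, -316390), Pow(Add(4246, Mul(-2573, -40)), -1)), 252694), -1) = Pow(Add(Mul(-488499, Pow(Add(4246, 102920), -1)), 252694), -1) = Pow(Add(Mul(-488499, Pow(107166, -1)), 252694), -1) = Pow(Add(Mul(-488499, Rational(1, 107166)), 252694), -1) = Pow(Add(Rational(-162833, 35722), 252694), -1) = Pow(Rational(9026572235, 35722), -1) = Rational(35722, 9026572235)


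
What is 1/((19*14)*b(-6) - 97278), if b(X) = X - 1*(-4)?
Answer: -1/97810 ≈ -1.0224e-5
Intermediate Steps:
b(X) = 4 + X (b(X) = X + 4 = 4 + X)
1/((19*14)*b(-6) - 97278) = 1/((19*14)*(4 - 6) - 97278) = 1/(266*(-2) - 97278) = 1/(-532 - 97278) = 1/(-97810) = -1/97810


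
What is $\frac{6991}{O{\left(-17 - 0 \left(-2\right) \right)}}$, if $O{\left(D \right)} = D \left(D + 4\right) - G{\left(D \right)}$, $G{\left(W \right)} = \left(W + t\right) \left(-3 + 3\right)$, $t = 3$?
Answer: $\frac{6991}{221} \approx 31.633$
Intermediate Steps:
$G{\left(W \right)} = 0$ ($G{\left(W \right)} = \left(W + 3\right) \left(-3 + 3\right) = \left(3 + W\right) 0 = 0$)
$O{\left(D \right)} = D \left(4 + D\right)$ ($O{\left(D \right)} = D \left(D + 4\right) - 0 = D \left(4 + D\right) + 0 = D \left(4 + D\right)$)
$\frac{6991}{O{\left(-17 - 0 \left(-2\right) \right)}} = \frac{6991}{\left(-17 - 0 \left(-2\right)\right) \left(4 - \left(17 + 0 \left(-2\right)\right)\right)} = \frac{6991}{\left(-17 - 0\right) \left(4 - 17\right)} = \frac{6991}{\left(-17 + 0\right) \left(4 + \left(-17 + 0\right)\right)} = \frac{6991}{\left(-17\right) \left(4 - 17\right)} = \frac{6991}{\left(-17\right) \left(-13\right)} = \frac{6991}{221}$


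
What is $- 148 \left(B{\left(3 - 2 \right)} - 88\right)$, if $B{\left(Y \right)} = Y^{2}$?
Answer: $12876$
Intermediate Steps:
$- 148 \left(B{\left(3 - 2 \right)} - 88\right) = - 148 \left(\left(3 - 2\right)^{2} - 88\right) = - 148 \left(1^{2} - 88\right) = - 148 \left(1 - 88\right) = \left(-148\right) \left(-87\right) = 12876$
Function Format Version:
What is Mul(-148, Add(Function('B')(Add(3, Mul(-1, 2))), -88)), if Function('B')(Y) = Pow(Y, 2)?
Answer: 12876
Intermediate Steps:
Mul(-148, Add(Function('B')(Add(3, Mul(-1, 2))), -88)) = Mul(-148, Add(Pow(Add(3, Mul(-1, 2)), 2), -88)) = Mul(-148, Add(Pow(Add(3, -2), 2), -88)) = Mul(-148, Add(Pow(1, 2), -88)) = Mul(-148, Add(1, -88)) = Mul(-148, -87) = 12876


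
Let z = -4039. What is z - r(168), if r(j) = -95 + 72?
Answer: -4016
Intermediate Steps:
r(j) = -23
z - r(168) = -4039 - 1*(-23) = -4039 + 23 = -4016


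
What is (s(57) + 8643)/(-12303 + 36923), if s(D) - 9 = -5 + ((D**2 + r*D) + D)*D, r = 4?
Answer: 42017/4924 ≈ 8.5331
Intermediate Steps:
s(D) = 4 + D*(D**2 + 5*D) (s(D) = 9 + (-5 + ((D**2 + 4*D) + D)*D) = 9 + (-5 + (D**2 + 5*D)*D) = 9 + (-5 + D*(D**2 + 5*D)) = 4 + D*(D**2 + 5*D))
(s(57) + 8643)/(-12303 + 36923) = ((4 + 57**3 + 5*57**2) + 8643)/(-12303 + 36923) = ((4 + 185193 + 5*3249) + 8643)/24620 = ((4 + 185193 + 16245) + 8643)*(1/24620) = (201442 + 8643)*(1/24620) = 210085*(1/24620) = 42017/4924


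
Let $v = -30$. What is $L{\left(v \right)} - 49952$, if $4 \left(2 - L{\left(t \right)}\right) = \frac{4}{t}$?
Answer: $- \frac{1498499}{30} \approx -49950.0$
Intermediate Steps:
$L{\left(t \right)} = 2 - \frac{1}{t}$ ($L{\left(t \right)} = 2 - \frac{4 \frac{1}{t}}{4} = 2 - \frac{1}{t}$)
$L{\left(v \right)} - 49952 = \left(2 - \frac{1}{-30}\right) - 49952 = \left(2 - - \frac{1}{30}\right) - 49952 = \left(2 + \frac{1}{30}\right) - 49952 = \frac{61}{30} - 49952 = - \frac{1498499}{30}$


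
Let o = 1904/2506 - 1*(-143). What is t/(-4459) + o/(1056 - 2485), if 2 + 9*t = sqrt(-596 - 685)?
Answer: -1032179441/10265148621 - I*sqrt(1281)/40131 ≈ -0.10055 - 0.00089186*I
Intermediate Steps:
t = -2/9 + I*sqrt(1281)/9 (t = -2/9 + sqrt(-596 - 685)/9 = -2/9 + sqrt(-1281)/9 = -2/9 + (I*sqrt(1281))/9 = -2/9 + I*sqrt(1281)/9 ≈ -0.22222 + 3.9768*I)
o = 25733/179 (o = 1904*(1/2506) + 143 = 136/179 + 143 = 25733/179 ≈ 143.76)
t/(-4459) + o/(1056 - 2485) = (-2/9 + I*sqrt(1281)/9)/(-4459) + 25733/(179*(1056 - 2485)) = (-2/9 + I*sqrt(1281)/9)*(-1/4459) + (25733/179)/(-1429) = (2/40131 - I*sqrt(1281)/40131) + (25733/179)*(-1/1429) = (2/40131 - I*sqrt(1281)/40131) - 25733/255791 = -1032179441/10265148621 - I*sqrt(1281)/40131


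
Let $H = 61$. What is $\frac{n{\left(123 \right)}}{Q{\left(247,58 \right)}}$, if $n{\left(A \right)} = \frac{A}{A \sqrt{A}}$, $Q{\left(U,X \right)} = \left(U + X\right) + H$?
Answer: $\frac{\sqrt{123}}{45018} \approx 0.00024636$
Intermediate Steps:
$Q{\left(U,X \right)} = 61 + U + X$ ($Q{\left(U,X \right)} = \left(U + X\right) + 61 = 61 + U + X$)
$n{\left(A \right)} = \frac{1}{\sqrt{A}}$ ($n{\left(A \right)} = \frac{A}{A^{\frac{3}{2}}} = \frac{1}{\sqrt{A}}$)
$\frac{n{\left(123 \right)}}{Q{\left(247,58 \right)}} = \frac{1}{\sqrt{123} \left(61 + 247 + 58\right)} = \frac{\frac{1}{123} \sqrt{123}}{366} = \frac{\sqrt{123}}{123} \cdot \frac{1}{366} = \frac{\sqrt{123}}{45018}$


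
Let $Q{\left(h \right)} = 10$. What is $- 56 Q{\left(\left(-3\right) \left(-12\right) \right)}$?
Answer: $-560$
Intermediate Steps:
$- 56 Q{\left(\left(-3\right) \left(-12\right) \right)} = \left(-56\right) 10 = -560$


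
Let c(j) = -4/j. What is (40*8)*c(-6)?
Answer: 640/3 ≈ 213.33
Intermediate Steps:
(40*8)*c(-6) = (40*8)*(-4/(-6)) = 320*(-4*(-⅙)) = 320*(⅔) = 640/3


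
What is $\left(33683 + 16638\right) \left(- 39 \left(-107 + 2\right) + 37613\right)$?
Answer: $2098788268$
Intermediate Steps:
$\left(33683 + 16638\right) \left(- 39 \left(-107 + 2\right) + 37613\right) = 50321 \left(\left(-39\right) \left(-105\right) + 37613\right) = 50321 \left(4095 + 37613\right) = 50321 \cdot 41708 = 2098788268$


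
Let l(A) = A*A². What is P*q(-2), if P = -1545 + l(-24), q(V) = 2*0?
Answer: 0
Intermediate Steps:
q(V) = 0
l(A) = A³
P = -15369 (P = -1545 + (-24)³ = -1545 - 13824 = -15369)
P*q(-2) = -15369*0 = 0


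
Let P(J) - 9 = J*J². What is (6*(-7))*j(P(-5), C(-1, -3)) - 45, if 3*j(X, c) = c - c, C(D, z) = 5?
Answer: -45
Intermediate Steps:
P(J) = 9 + J³ (P(J) = 9 + J*J² = 9 + J³)
j(X, c) = 0 (j(X, c) = (c - c)/3 = (⅓)*0 = 0)
(6*(-7))*j(P(-5), C(-1, -3)) - 45 = (6*(-7))*0 - 45 = -42*0 - 45 = 0 - 45 = -45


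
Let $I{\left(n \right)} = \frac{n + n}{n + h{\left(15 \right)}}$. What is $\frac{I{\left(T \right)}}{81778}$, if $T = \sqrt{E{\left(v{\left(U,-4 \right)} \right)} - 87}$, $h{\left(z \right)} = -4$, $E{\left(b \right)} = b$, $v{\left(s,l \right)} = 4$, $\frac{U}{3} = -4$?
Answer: $\frac{\sqrt{83}}{40889 \left(\sqrt{83} + 4 i\right)} \approx 2.0504 \cdot 10^{-5} - 9.0024 \cdot 10^{-6} i$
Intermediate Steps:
$U = -12$ ($U = 3 \left(-4\right) = -12$)
$T = i \sqrt{83}$ ($T = \sqrt{4 - 87} = \sqrt{-83} = i \sqrt{83} \approx 9.1104 i$)
$I{\left(n \right)} = \frac{2 n}{-4 + n}$ ($I{\left(n \right)} = \frac{n + n}{n - 4} = \frac{2 n}{-4 + n}$)
$\frac{I{\left(T \right)}}{81778} = \frac{2 i \sqrt{83} \frac{1}{-4 + i \sqrt{83}}}{81778} = \frac{2 i \sqrt{83}}{-4 + i \sqrt{83}} \cdot \frac{1}{81778} = \frac{i \sqrt{83}}{40889 \left(-4 + i \sqrt{83}\right)}$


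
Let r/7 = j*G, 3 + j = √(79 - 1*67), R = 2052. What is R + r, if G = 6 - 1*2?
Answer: 1968 + 56*√3 ≈ 2065.0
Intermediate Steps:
G = 4 (G = 6 - 2 = 4)
j = -3 + 2*√3 (j = -3 + √(79 - 1*67) = -3 + √(79 - 67) = -3 + √12 = -3 + 2*√3 ≈ 0.46410)
r = -84 + 56*√3 (r = 7*((-3 + 2*√3)*4) = 7*(-12 + 8*√3) = -84 + 56*√3 ≈ 12.995)
R + r = 2052 + (-84 + 56*√3) = 1968 + 56*√3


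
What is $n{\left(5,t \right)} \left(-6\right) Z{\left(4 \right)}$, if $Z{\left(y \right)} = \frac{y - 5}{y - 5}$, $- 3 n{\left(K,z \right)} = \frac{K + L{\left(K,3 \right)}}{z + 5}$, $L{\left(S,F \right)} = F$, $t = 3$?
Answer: $2$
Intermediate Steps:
$n{\left(K,z \right)} = - \frac{3 + K}{3 \left(5 + z\right)}$ ($n{\left(K,z \right)} = - \frac{\left(K + 3\right) \frac{1}{z + 5}}{3} = - \frac{\left(3 + K\right) \frac{1}{5 + z}}{3} = - \frac{\frac{1}{5 + z} \left(3 + K\right)}{3} = - \frac{3 + K}{3 \left(5 + z\right)}$)
$Z{\left(y \right)} = 1$ ($Z{\left(y \right)} = \frac{-5 + y}{y - 5} = \frac{-5 + y}{-5 + y} = 1$)
$n{\left(5,t \right)} \left(-6\right) Z{\left(4 \right)} = \frac{-3 - 5}{3 \left(5 + 3\right)} \left(-6\right) 1 = \frac{-3 - 5}{3 \cdot 8} \left(-6\right) 1 = \frac{1}{3} \cdot \frac{1}{8} \left(-8\right) \left(-6\right) 1 = \left(- \frac{1}{3}\right) \left(-6\right) 1 = 2 \cdot 1 = 2$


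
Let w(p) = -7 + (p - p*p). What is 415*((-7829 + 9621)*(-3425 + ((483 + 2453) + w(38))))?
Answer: -1414479360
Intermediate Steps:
w(p) = -7 + p - p² (w(p) = -7 + (p - p²) = -7 + p - p²)
415*((-7829 + 9621)*(-3425 + ((483 + 2453) + w(38)))) = 415*((-7829 + 9621)*(-3425 + ((483 + 2453) + (-7 + 38 - 1*38²)))) = 415*(1792*(-3425 + (2936 + (-7 + 38 - 1*1444)))) = 415*(1792*(-3425 + (2936 + (-7 + 38 - 1444)))) = 415*(1792*(-3425 + (2936 - 1413))) = 415*(1792*(-3425 + 1523)) = 415*(1792*(-1902)) = 415*(-3408384) = -1414479360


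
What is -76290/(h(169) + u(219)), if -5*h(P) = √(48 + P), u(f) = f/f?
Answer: 317875/32 + 63575*√217/32 ≈ 39200.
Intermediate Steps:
u(f) = 1
h(P) = -√(48 + P)/5
-76290/(h(169) + u(219)) = -76290/(-√(48 + 169)/5 + 1) = -76290/(-√217/5 + 1) = -76290/(1 - √217/5)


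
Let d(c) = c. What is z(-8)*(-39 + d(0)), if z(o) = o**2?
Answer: -2496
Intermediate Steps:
z(-8)*(-39 + d(0)) = (-8)**2*(-39 + 0) = 64*(-39) = -2496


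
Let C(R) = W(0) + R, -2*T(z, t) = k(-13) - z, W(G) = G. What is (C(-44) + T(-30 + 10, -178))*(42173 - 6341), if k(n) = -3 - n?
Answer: -2114088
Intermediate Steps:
T(z, t) = -5 + z/2 (T(z, t) = -((-3 - 1*(-13)) - z)/2 = -((-3 + 13) - z)/2 = -(10 - z)/2 = -5 + z/2)
C(R) = R (C(R) = 0 + R = R)
(C(-44) + T(-30 + 10, -178))*(42173 - 6341) = (-44 + (-5 + (-30 + 10)/2))*(42173 - 6341) = (-44 + (-5 + (½)*(-20)))*35832 = (-44 + (-5 - 10))*35832 = (-44 - 15)*35832 = -59*35832 = -2114088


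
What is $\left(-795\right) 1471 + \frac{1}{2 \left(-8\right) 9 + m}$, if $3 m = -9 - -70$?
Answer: $- \frac{433864098}{371} \approx -1.1694 \cdot 10^{6}$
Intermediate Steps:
$m = \frac{61}{3}$ ($m = \frac{-9 - -70}{3} = \frac{-9 + 70}{3} = \frac{1}{3} \cdot 61 = \frac{61}{3} \approx 20.333$)
$\left(-795\right) 1471 + \frac{1}{2 \left(-8\right) 9 + m} = \left(-795\right) 1471 + \frac{1}{2 \left(-8\right) 9 + \frac{61}{3}} = -1169445 + \frac{1}{\left(-16\right) 9 + \frac{61}{3}} = -1169445 + \frac{1}{-144 + \frac{61}{3}} = -1169445 + \frac{1}{- \frac{371}{3}} = -1169445 - \frac{3}{371} = - \frac{433864098}{371}$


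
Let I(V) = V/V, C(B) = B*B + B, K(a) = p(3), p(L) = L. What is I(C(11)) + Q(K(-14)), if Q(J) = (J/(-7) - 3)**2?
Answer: 625/49 ≈ 12.755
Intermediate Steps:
K(a) = 3
Q(J) = (-3 - J/7)**2 (Q(J) = (J*(-1/7) - 3)**2 = (-J/7 - 3)**2 = (-3 - J/7)**2)
C(B) = B + B**2 (C(B) = B**2 + B = B + B**2)
I(V) = 1
I(C(11)) + Q(K(-14)) = 1 + (21 + 3)**2/49 = 1 + (1/49)*24**2 = 1 + (1/49)*576 = 1 + 576/49 = 625/49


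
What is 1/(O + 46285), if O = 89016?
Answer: 1/135301 ≈ 7.3909e-6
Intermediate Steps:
1/(O + 46285) = 1/(89016 + 46285) = 1/135301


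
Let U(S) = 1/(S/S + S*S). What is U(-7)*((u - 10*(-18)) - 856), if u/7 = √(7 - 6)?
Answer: -669/50 ≈ -13.380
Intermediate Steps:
u = 7 (u = 7*√(7 - 6) = 7*√1 = 7*1 = 7)
U(S) = 1/(1 + S²)
U(-7)*((u - 10*(-18)) - 856) = ((7 - 10*(-18)) - 856)/(1 + (-7)²) = ((7 + 180) - 856)/(1 + 49) = (187 - 856)/50 = (1/50)*(-669) = -669/50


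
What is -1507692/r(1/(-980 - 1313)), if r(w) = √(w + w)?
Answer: 753846*I*√4586 ≈ 5.105e+7*I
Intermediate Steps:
r(w) = √2*√w (r(w) = √(2*w) = √2*√w)
-1507692/r(1/(-980 - 1313)) = -1507692*(-I*√4586/2) = -(-753846)*I*√4586 = 753846*I*√4586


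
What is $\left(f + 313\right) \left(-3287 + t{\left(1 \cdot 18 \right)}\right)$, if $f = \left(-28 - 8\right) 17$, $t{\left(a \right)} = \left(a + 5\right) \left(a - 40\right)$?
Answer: $1134107$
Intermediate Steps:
$t{\left(a \right)} = \left(-40 + a\right) \left(5 + a\right)$ ($t{\left(a \right)} = \left(5 + a\right) \left(-40 + a\right) = \left(-40 + a\right) \left(5 + a\right)$)
$f = -612$ ($f = \left(-36\right) 17 = -612$)
$\left(f + 313\right) \left(-3287 + t{\left(1 \cdot 18 \right)}\right) = \left(-612 + 313\right) \left(-3287 - \left(200 - 324 + 35 \cdot 1 \cdot 18\right)\right) = - 299 \left(-3287 - \left(830 - 324\right)\right) = - 299 \left(-3287 - 506\right) = \left(-299\right) \left(-3793\right) = 1134107$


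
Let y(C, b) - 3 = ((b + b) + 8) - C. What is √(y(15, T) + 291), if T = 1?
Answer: 17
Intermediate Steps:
y(C, b) = 11 - C + 2*b (y(C, b) = 3 + (((b + b) + 8) - C) = 3 + ((2*b + 8) - C) = 3 + ((8 + 2*b) - C) = 3 + (8 - C + 2*b) = 11 - C + 2*b)
√(y(15, T) + 291) = √((11 - 1*15 + 2*1) + 291) = √((11 - 15 + 2) + 291) = √(-2 + 291) = √289 = 17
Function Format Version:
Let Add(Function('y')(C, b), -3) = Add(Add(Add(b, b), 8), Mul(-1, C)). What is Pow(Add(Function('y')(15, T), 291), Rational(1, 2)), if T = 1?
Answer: 17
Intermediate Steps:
Function('y')(C, b) = Add(11, Mul(-1, C), Mul(2, b)) (Function('y')(C, b) = Add(3, Add(Add(Add(b, b), 8), Mul(-1, C))) = Add(3, Add(Add(Mul(2, b), 8), Mul(-1, C))) = Add(3, Add(Add(8, Mul(2, b)), Mul(-1, C))) = Add(3, Add(8, Mul(-1, C), Mul(2, b))) = Add(11, Mul(-1, C), Mul(2, b)))
Pow(Add(Function('y')(15, T), 291), Rational(1, 2)) = Pow(Add(Add(11, Mul(-1, 15), Mul(2, 1)), 291), Rational(1, 2)) = Pow(Add(Add(11, -15, 2), 291), Rational(1, 2)) = Pow(Add(-2, 291), Rational(1, 2)) = Pow(289, Rational(1, 2)) = 17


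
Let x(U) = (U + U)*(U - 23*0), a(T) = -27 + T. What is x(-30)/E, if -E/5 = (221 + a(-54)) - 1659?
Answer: 360/1519 ≈ 0.23700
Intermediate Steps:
x(U) = 2*U² (x(U) = (2*U)*(U + 0) = (2*U)*U = 2*U²)
E = 7595 (E = -5*((221 + (-27 - 54)) - 1659) = -5*((221 - 81) - 1659) = -5*(140 - 1659) = -5*(-1519) = 7595)
x(-30)/E = (2*(-30)²)/7595 = (2*900)*(1/7595) = 1800*(1/7595) = 360/1519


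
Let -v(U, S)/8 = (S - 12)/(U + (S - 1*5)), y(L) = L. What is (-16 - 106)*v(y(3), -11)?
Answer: 22448/13 ≈ 1726.8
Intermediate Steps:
v(U, S) = -8*(-12 + S)/(-5 + S + U) (v(U, S) = -8*(S - 12)/(U + (S - 1*5)) = -8*(-12 + S)/(U + (S - 5)) = -8*(-12 + S)/(U + (-5 + S)) = -8*(-12 + S)/(-5 + S + U))
(-16 - 106)*v(y(3), -11) = (-16 - 106)*(8*(12 - 1*(-11))/(-5 - 11 + 3)) = -976*(12 + 11)/(-13) = -976*(-1)*23/13 = -122*(-184/13) = 22448/13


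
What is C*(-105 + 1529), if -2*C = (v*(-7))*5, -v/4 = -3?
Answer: 299040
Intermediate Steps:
v = 12 (v = -4*(-3) = 12)
C = 210 (C = -12*(-7)*5/2 = -(-42)*5 = -½*(-420) = 210)
C*(-105 + 1529) = 210*(-105 + 1529) = 210*1424 = 299040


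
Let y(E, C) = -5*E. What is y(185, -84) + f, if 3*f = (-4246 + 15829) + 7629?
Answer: 5479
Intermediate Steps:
f = 6404 (f = ((-4246 + 15829) + 7629)/3 = (11583 + 7629)/3 = (⅓)*19212 = 6404)
y(185, -84) + f = -5*185 + 6404 = -925 + 6404 = 5479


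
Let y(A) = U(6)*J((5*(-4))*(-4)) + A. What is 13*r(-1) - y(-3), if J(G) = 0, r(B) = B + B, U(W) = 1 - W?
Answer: -23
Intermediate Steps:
r(B) = 2*B
y(A) = A (y(A) = (1 - 1*6)*0 + A = (1 - 6)*0 + A = -5*0 + A = 0 + A = A)
13*r(-1) - y(-3) = 13*(2*(-1)) - 1*(-3) = 13*(-2) + 3 = -26 + 3 = -23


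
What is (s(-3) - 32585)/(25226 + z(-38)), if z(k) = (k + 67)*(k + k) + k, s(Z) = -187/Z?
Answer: -12196/8619 ≈ -1.4150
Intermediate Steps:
z(k) = k + 2*k*(67 + k) (z(k) = (67 + k)*(2*k) + k = 2*k*(67 + k) + k = k + 2*k*(67 + k))
(s(-3) - 32585)/(25226 + z(-38)) = (-187/(-3) - 32585)/(25226 - 38*(135 + 2*(-38))) = (-187*(-⅓) - 32585)/(25226 - 38*(135 - 76)) = (187/3 - 32585)/(25226 - 38*59) = -97568/(3*(25226 - 2242)) = -97568/3/22984 = -97568/3*1/22984 = -12196/8619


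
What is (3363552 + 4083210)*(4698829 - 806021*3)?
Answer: 16984321579692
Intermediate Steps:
(3363552 + 4083210)*(4698829 - 806021*3) = 7446762*(4698829 - 2418063) = 7446762*2280766 = 16984321579692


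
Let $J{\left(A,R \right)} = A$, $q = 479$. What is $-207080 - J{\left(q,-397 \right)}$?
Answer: $-207559$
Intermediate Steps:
$-207080 - J{\left(q,-397 \right)} = -207080 - 479 = -207559$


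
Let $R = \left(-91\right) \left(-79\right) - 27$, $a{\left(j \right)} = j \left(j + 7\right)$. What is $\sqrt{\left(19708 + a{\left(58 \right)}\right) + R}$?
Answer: $4 \sqrt{1915} \approx 175.04$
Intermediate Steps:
$a{\left(j \right)} = j \left(7 + j\right)$
$R = 7162$ ($R = 7189 - 27 = 7162$)
$\sqrt{\left(19708 + a{\left(58 \right)}\right) + R} = \sqrt{\left(19708 + 58 \left(7 + 58\right)\right) + 7162} = \sqrt{\left(19708 + 58 \cdot 65\right) + 7162} = \sqrt{\left(19708 + 3770\right) + 7162} = \sqrt{23478 + 7162} = \sqrt{30640} = 4 \sqrt{1915}$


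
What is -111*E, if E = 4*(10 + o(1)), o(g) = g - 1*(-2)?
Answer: -5772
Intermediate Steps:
o(g) = 2 + g (o(g) = g + 2 = 2 + g)
E = 52 (E = 4*(10 + (2 + 1)) = 4*(10 + 3) = 4*13 = 52)
-111*E = -111*52 = -5772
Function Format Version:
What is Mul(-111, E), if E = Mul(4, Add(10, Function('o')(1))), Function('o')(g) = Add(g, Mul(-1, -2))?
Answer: -5772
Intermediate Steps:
Function('o')(g) = Add(2, g) (Function('o')(g) = Add(g, 2) = Add(2, g))
E = 52 (E = Mul(4, Add(10, Add(2, 1))) = Mul(4, Add(10, 3)) = Mul(4, 13) = 52)
Mul(-111, E) = Mul(-111, 52) = -5772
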